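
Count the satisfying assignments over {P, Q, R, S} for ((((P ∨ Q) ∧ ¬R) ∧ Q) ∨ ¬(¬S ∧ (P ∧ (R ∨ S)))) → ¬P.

Initial set: {(((((P ∨ Q) ∧ ¬R) ∧ Q) ∨ ¬(¬S ∧ (P ∧ (R ∨ S)))) → ¬P)}.
(((((P ∨ Q) ∧ ¬R) ∧ Q) ∨ ¬(¬S ∧ (P ∧ (R ∨ S)))) → ¬P): β-rule — branch into ¬((((P ∨ Q) ∧ ¬R) ∧ Q) ∨ ¬(¬S ∧ (P ∧ (R ∨ S))))  //  ¬P.
  branch 1 (add ¬((((P ∨ Q) ∧ ¬R) ∧ Q) ∨ ¬(¬S ∧ (P ∧ (R ∨ S))))):
    ¬((((P ∨ Q) ∧ ¬R) ∧ Q) ∨ ¬(¬S ∧ (P ∧ (R ∨ S)))): α-rule — add ¬(((P ∨ Q) ∧ ¬R) ∧ Q), ¬¬(¬S ∧ (P ∧ (R ∨ S))).
    ¬¬(¬S ∧ (P ∧ (R ∨ S))): α-rule — add ¬S, (P ∧ (R ∨ S)).
    (P ∧ (R ∨ S)): α-rule — add P, (R ∨ S).
    ¬(((P ∨ Q) ∧ ¬R) ∧ Q): β-rule — branch into ¬((P ∨ Q) ∧ ¬R)  //  ¬Q.
      branch 1.1 (add ¬((P ∨ Q) ∧ ¬R)):
        (R ∨ S): β-rule — branch into R  //  S.
          branch 1.1.1 (add R):
            ¬((P ∨ Q) ∧ ¬R): β-rule — branch into ¬(P ∨ Q)  //  ¬¬R.
              branch 1.1.1.1 (add ¬(P ∨ Q)):
                ¬(P ∨ Q): α-rule — add ¬P, ¬Q.
                × closes — contains both P and ¬P.
              branch 1.1.1.2 (add ¬¬R):
                ○ open, literals {P=1, R=1, S=0}.
          branch 1.1.2 (add S):
            × closes — contains both S and ¬S.
      branch 1.2 (add ¬Q):
        (R ∨ S): β-rule — branch into R  //  S.
          branch 1.2.1 (add R):
            ○ open, literals {P=1, Q=0, R=1, S=0}.
          branch 1.2.2 (add S):
            × closes — contains both S and ¬S.
  branch 2 (add ¬P):
    ○ open, literals {P=0}.
3 branches closed, 3 open.
Each open branch fixes some atoms; the unmentioned ones are free. Counting distinct full assignments: branch {P=1, R=1, S=0} (Q) contributes 2 new; branch {P=1, Q=0, R=1, S=0} (none free) contributes 0 new; branch {P=0} (Q, R, S) contributes 8 new. Total: 10.

10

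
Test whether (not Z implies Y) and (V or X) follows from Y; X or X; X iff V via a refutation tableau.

Yes

Initial set: {Y; (X or X); (X iff V); not ((not Z implies Y) and (V or X))}.
(X or X): β-rule — branch into X  //  X.
  branch 1 (add X):
    (X iff V): β-rule — branch into X, V  //  not X, not V.
      branch 1.1 (add X, V):
        not ((not Z implies Y) and (V or X)): β-rule — branch into not (not Z implies Y)  //  not (V or X).
          branch 1.1.1 (add not (not Z implies Y)):
            not (not Z implies Y): α-rule — add not Z, not Y.
            × closes — contains both Y and not Y.
          branch 1.1.2 (add not (V or X)):
            not (V or X): α-rule — add not V, not X.
            × closes — contains both V and not V.
      branch 1.2 (add not X, not V):
        × closes — contains both X and not X.
  branch 2 (add X):
    (X iff V): β-rule — branch into X, V  //  not X, not V.
      branch 2.1 (add X, V):
        not ((not Z implies Y) and (V or X)): β-rule — branch into not (not Z implies Y)  //  not (V or X).
          branch 2.1.1 (add not (not Z implies Y)):
            not (not Z implies Y): α-rule — add not Z, not Y.
            × closes — contains both Y and not Y.
          branch 2.1.2 (add not (V or X)):
            not (V or X): α-rule — add not V, not X.
            × closes — contains both V and not V.
      branch 2.2 (add not X, not V):
        × closes — contains both X and not X.
All 6 branches close.
Every branch closed, so the premises entail the conclusion.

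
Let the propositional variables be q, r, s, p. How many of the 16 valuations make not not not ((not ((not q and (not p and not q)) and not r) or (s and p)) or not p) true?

Initial set: {T not not not ((not ((not q and (not p and not q)) and not r) or (s and p)) or not p)}.
T not not not ((not ((not q and (not p and not q)) and not r) or (s and p)) or not p): drop double negation, giving T not ((not ((not q and (not p and not q)) and not r) or (s and p)) or not p).
T not ((not ((not q and (not p and not q)) and not r) or (s and p)) or not p): α-rule — add F (not ((not q and (not p and not q)) and not r) or (s and p)), F not p.
F (not ((not q and (not p and not q)) and not r) or (s and p)): α-rule — add F not ((not q and (not p and not q)) and not r), F (s and p).
F not ((not q and (not p and not q)) and not r): α-rule — add T (not q and (not p and not q)), T not r.
T (not q and (not p and not q)): α-rule — add T not q, T (not p and not q).
T (not p and not q): α-rule — add T not p, T not q.
× closes — contains both p and not p.
All 1 branch closes.
No open branches: the formula has 0 satisfying assignments.

0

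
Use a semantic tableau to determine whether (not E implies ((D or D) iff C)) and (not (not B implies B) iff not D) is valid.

Not valid

Assume the negation and expand:
Initial set: {not ((not E implies ((D or D) iff C)) and (not (not B implies B) iff not D))}.
not ((not E implies ((D or D) iff C)) and (not (not B implies B) iff not D)): β-rule — branch into not (not E implies ((D or D) iff C))  //  not (not (not B implies B) iff not D).
  branch 1 (add not (not E implies ((D or D) iff C))):
    not (not E implies ((D or D) iff C)): α-rule — add not E, not ((D or D) iff C).
    not ((D or D) iff C): β-rule — branch into (D or D), not C  //  not (D or D), C.
      branch 1.1 (add (D or D), not C):
        (D or D): β-rule — branch into D  //  D.
          branch 1.1.1 (add D):
            ○ open, literals {C=0, D=1, E=0}.
          branch 1.1.2 (add D):
            ○ open, literals {C=0, D=1, E=0}.
      branch 1.2 (add not (D or D), C):
        not (D or D): α-rule — add not D, not D.
        ○ open, literals {C=1, D=0, E=0}.
  branch 2 (add not (not (not B implies B) iff not D)):
    not (not (not B implies B) iff not D): β-rule — branch into not (not B implies B), not not D  //  not not (not B implies B), not D.
      branch 2.1 (add not (not B implies B), not not D):
        not (not B implies B): α-rule — add not B, not B.
        ○ open, literals {B=0, D=1}.
      branch 2.2 (add not not (not B implies B), not D):
        not not (not B implies B): β-rule — branch into not not B  //  B.
          branch 2.2.1 (add not not B):
            ○ open, literals {B=1, D=0}.
          branch 2.2.2 (add B):
            ○ open, literals {B=1, D=0}.
0 branches closed, 6 open.
An open branch gives a countermodel: C=0, D=1, E=0 (unmentioned atoms arbitrary); under it the original formula is false.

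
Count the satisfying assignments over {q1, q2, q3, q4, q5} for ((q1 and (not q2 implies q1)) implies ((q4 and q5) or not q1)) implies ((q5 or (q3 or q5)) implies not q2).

Initial set: {(((q1 and (not q2 implies q1)) implies ((q4 and q5) or not q1)) implies ((q5 or (q3 or q5)) implies not q2))}.
(((q1 and (not q2 implies q1)) implies ((q4 and q5) or not q1)) implies ((q5 or (q3 or q5)) implies not q2)): β-rule — branch into not ((q1 and (not q2 implies q1)) implies ((q4 and q5) or not q1))  //  ((q5 or (q3 or q5)) implies not q2).
  branch 1 (add not ((q1 and (not q2 implies q1)) implies ((q4 and q5) or not q1))):
    not ((q1 and (not q2 implies q1)) implies ((q4 and q5) or not q1)): α-rule — add (q1 and (not q2 implies q1)), not ((q4 and q5) or not q1).
    (q1 and (not q2 implies q1)): α-rule — add q1, (not q2 implies q1).
    not ((q4 and q5) or not q1): α-rule — add not (q4 and q5), not not q1.
    (not q2 implies q1): β-rule — branch into not not q2  //  q1.
      branch 1.1 (add not not q2):
        not (q4 and q5): β-rule — branch into not q4  //  not q5.
          branch 1.1.1 (add not q4):
            ○ open, literals {q1=1, q2=1, q4=0}.
          branch 1.1.2 (add not q5):
            ○ open, literals {q1=1, q2=1, q5=0}.
      branch 1.2 (add q1):
        not (q4 and q5): β-rule — branch into not q4  //  not q5.
          branch 1.2.1 (add not q4):
            ○ open, literals {q1=1, q4=0}.
          branch 1.2.2 (add not q5):
            ○ open, literals {q1=1, q5=0}.
  branch 2 (add ((q5 or (q3 or q5)) implies not q2)):
    ((q5 or (q3 or q5)) implies not q2): β-rule — branch into not (q5 or (q3 or q5))  //  not q2.
      branch 2.1 (add not (q5 or (q3 or q5))):
        not (q5 or (q3 or q5)): α-rule — add not q5, not (q3 or q5).
        not (q3 or q5): α-rule — add not q3, not q5.
        ○ open, literals {q3=0, q5=0}.
      branch 2.2 (add not q2):
        ○ open, literals {q2=0}.
0 branches closed, 6 open.
Each open branch fixes some atoms; the unmentioned ones are free. Counting distinct full assignments: branch {q1=1, q2=1, q4=0} (q3, q5) contributes 4 new; branch {q1=1, q2=1, q5=0} (q3, q4) contributes 2 new; branch {q1=1, q4=0} (q2, q3, q5) contributes 4 new; branch {q1=1, q5=0} (q2, q3, q4) contributes 2 new; branch {q3=0, q5=0} (q1, q2, q4) contributes 4 new; branch {q2=0} (q1, q3, q4, q5) contributes 8 new. Total: 24.

24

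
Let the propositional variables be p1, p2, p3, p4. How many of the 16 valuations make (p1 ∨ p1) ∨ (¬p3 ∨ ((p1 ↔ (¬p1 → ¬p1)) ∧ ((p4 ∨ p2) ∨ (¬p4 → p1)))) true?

Initial set: {((p1 ∨ p1) ∨ (¬p3 ∨ ((p1 ↔ (¬p1 → ¬p1)) ∧ ((p4 ∨ p2) ∨ (¬p4 → p1)))))}.
((p1 ∨ p1) ∨ (¬p3 ∨ ((p1 ↔ (¬p1 → ¬p1)) ∧ ((p4 ∨ p2) ∨ (¬p4 → p1))))): β-rule — branch into (p1 ∨ p1)  //  (¬p3 ∨ ((p1 ↔ (¬p1 → ¬p1)) ∧ ((p4 ∨ p2) ∨ (¬p4 → p1)))).
  branch 1 (add (p1 ∨ p1)):
    (p1 ∨ p1): β-rule — branch into p1  //  p1.
      branch 1.1 (add p1):
        ○ open, literals {p1=true}.
      branch 1.2 (add p1):
        ○ open, literals {p1=true}.
  branch 2 (add (¬p3 ∨ ((p1 ↔ (¬p1 → ¬p1)) ∧ ((p4 ∨ p2) ∨ (¬p4 → p1))))):
    (¬p3 ∨ ((p1 ↔ (¬p1 → ¬p1)) ∧ ((p4 ∨ p2) ∨ (¬p4 → p1)))): β-rule — branch into ¬p3  //  ((p1 ↔ (¬p1 → ¬p1)) ∧ ((p4 ∨ p2) ∨ (¬p4 → p1))).
      branch 2.1 (add ¬p3):
        ○ open, literals {p3=false}.
      branch 2.2 (add ((p1 ↔ (¬p1 → ¬p1)) ∧ ((p4 ∨ p2) ∨ (¬p4 → p1)))):
        ((p1 ↔ (¬p1 → ¬p1)) ∧ ((p4 ∨ p2) ∨ (¬p4 → p1))): α-rule — add (p1 ↔ (¬p1 → ¬p1)), ((p4 ∨ p2) ∨ (¬p4 → p1)).
        (p1 ↔ (¬p1 → ¬p1)): β-rule — branch into p1, (¬p1 → ¬p1)  //  ¬p1, ¬(¬p1 → ¬p1).
          branch 2.2.1 (add p1, (¬p1 → ¬p1)):
            ((p4 ∨ p2) ∨ (¬p4 → p1)): β-rule — branch into (p4 ∨ p2)  //  (¬p4 → p1).
              branch 2.2.1.1 (add (p4 ∨ p2)):
                (¬p1 → ¬p1): β-rule — branch into ¬¬p1  //  ¬p1.
                  branch 2.2.1.1.1 (add ¬¬p1):
                    (p4 ∨ p2): β-rule — branch into p4  //  p2.
                      branch 2.2.1.1.1.1 (add p4):
                        ○ open, literals {p1=true, p4=true}.
                      branch 2.2.1.1.1.2 (add p2):
                        ○ open, literals {p1=true, p2=true}.
                  branch 2.2.1.1.2 (add ¬p1):
                    × closes — contains both p1 and ¬p1.
              branch 2.2.1.2 (add (¬p4 → p1)):
                (¬p1 → ¬p1): β-rule — branch into ¬¬p1  //  ¬p1.
                  branch 2.2.1.2.1 (add ¬¬p1):
                    (¬p4 → p1): β-rule — branch into ¬¬p4  //  p1.
                      branch 2.2.1.2.1.1 (add ¬¬p4):
                        ○ open, literals {p1=true, p4=true}.
                      branch 2.2.1.2.1.2 (add p1):
                        ○ open, literals {p1=true}.
                  branch 2.2.1.2.2 (add ¬p1):
                    × closes — contains both p1 and ¬p1.
          branch 2.2.2 (add ¬p1, ¬(¬p1 → ¬p1)):
            ¬(¬p1 → ¬p1): α-rule — add ¬p1, ¬¬p1.
            × closes — contains both p1 and ¬p1.
3 branches closed, 7 open.
Each open branch fixes some atoms; the unmentioned ones are free. Counting distinct full assignments: branch {p1=true} (p2, p3, p4) contributes 8 new; branch {p1=true} (p2, p3, p4) contributes 0 new; branch {p3=false} (p1, p2, p4) contributes 4 new; branch {p1=true, p4=true} (p2, p3) contributes 0 new; branch {p1=true, p2=true} (p3, p4) contributes 0 new; branch {p1=true, p4=true} (p2, p3) contributes 0 new; branch {p1=true} (p2, p3, p4) contributes 0 new. Total: 12.

12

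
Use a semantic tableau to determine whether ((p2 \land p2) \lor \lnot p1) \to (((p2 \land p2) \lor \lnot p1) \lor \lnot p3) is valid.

Valid

Assume the negation and expand:
Initial set: {\lnot (((p2 \land p2) \lor \lnot p1) \to (((p2 \land p2) \lor \lnot p1) \lor \lnot p3))}.
\lnot (((p2 \land p2) \lor \lnot p1) \to (((p2 \land p2) \lor \lnot p1) \lor \lnot p3)): α-rule — add ((p2 \land p2) \lor \lnot p1), \lnot (((p2 \land p2) \lor \lnot p1) \lor \lnot p3).
\lnot (((p2 \land p2) \lor \lnot p1) \lor \lnot p3): α-rule — add \lnot ((p2 \land p2) \lor \lnot p1), \lnot \lnot p3.
\lnot ((p2 \land p2) \lor \lnot p1): α-rule — add \lnot (p2 \land p2), \lnot \lnot p1.
((p2 \land p2) \lor \lnot p1): β-rule — branch into (p2 \land p2)  //  \lnot p1.
  branch 1 (add (p2 \land p2)):
    (p2 \land p2): α-rule — add p2, p2.
    \lnot (p2 \land p2): β-rule — branch into \lnot p2  //  \lnot p2.
      branch 1.1 (add \lnot p2):
        × closes — contains both p2 and \lnot p2.
      branch 1.2 (add \lnot p2):
        × closes — contains both p2 and \lnot p2.
  branch 2 (add \lnot p1):
    × closes — contains both p1 and \lnot p1.
All 3 branches close.
Every branch closed, so the negation is unsatisfiable and the formula is valid.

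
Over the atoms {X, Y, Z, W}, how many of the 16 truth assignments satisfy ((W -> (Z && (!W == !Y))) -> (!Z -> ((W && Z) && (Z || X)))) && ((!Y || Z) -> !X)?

Initial set: {(((W -> (Z && (!W == !Y))) -> (!Z -> ((W && Z) && (Z || X)))) && ((!Y || Z) -> !X))}.
(((W -> (Z && (!W == !Y))) -> (!Z -> ((W && Z) && (Z || X)))) && ((!Y || Z) -> !X)): α-rule — add ((W -> (Z && (!W == !Y))) -> (!Z -> ((W && Z) && (Z || X)))), ((!Y || Z) -> !X).
((W -> (Z && (!W == !Y))) -> (!Z -> ((W && Z) && (Z || X)))): β-rule — branch into !(W -> (Z && (!W == !Y)))  //  (!Z -> ((W && Z) && (Z || X))).
  branch 1 (add !(W -> (Z && (!W == !Y)))):
    !(W -> (Z && (!W == !Y))): α-rule — add W, !(Z && (!W == !Y)).
    ((!Y || Z) -> !X): β-rule — branch into !(!Y || Z)  //  !X.
      branch 1.1 (add !(!Y || Z)):
        !(!Y || Z): α-rule — add !!Y, !Z.
        !(Z && (!W == !Y)): β-rule — branch into !Z  //  !(!W == !Y).
          branch 1.1.1 (add !Z):
            ○ open, literals {W=true, Y=true, Z=false}.
          branch 1.1.2 (add !(!W == !Y)):
            !(!W == !Y): β-rule — branch into !W, !!Y  //  !!W, !Y.
              branch 1.1.2.1 (add !W, !!Y):
                × closes — contains both W and !W.
              branch 1.1.2.2 (add !!W, !Y):
                × closes — contains both Y and !Y.
      branch 1.2 (add !X):
        !(Z && (!W == !Y)): β-rule — branch into !Z  //  !(!W == !Y).
          branch 1.2.1 (add !Z):
            ○ open, literals {W=true, X=false, Z=false}.
          branch 1.2.2 (add !(!W == !Y)):
            !(!W == !Y): β-rule — branch into !W, !!Y  //  !!W, !Y.
              branch 1.2.2.1 (add !W, !!Y):
                × closes — contains both W and !W.
              branch 1.2.2.2 (add !!W, !Y):
                ○ open, literals {W=true, X=false, Y=false}.
  branch 2 (add (!Z -> ((W && Z) && (Z || X)))):
    ((!Y || Z) -> !X): β-rule — branch into !(!Y || Z)  //  !X.
      branch 2.1 (add !(!Y || Z)):
        !(!Y || Z): α-rule — add !!Y, !Z.
        (!Z -> ((W && Z) && (Z || X))): β-rule — branch into !!Z  //  ((W && Z) && (Z || X)).
          branch 2.1.1 (add !!Z):
            × closes — contains both Z and !Z.
          branch 2.1.2 (add ((W && Z) && (Z || X))):
            ((W && Z) && (Z || X)): α-rule — add (W && Z), (Z || X).
            (W && Z): α-rule — add W, Z.
            × closes — contains both Z and !Z.
      branch 2.2 (add !X):
        (!Z -> ((W && Z) && (Z || X))): β-rule — branch into !!Z  //  ((W && Z) && (Z || X)).
          branch 2.2.1 (add !!Z):
            ○ open, literals {X=false, Z=true}.
          branch 2.2.2 (add ((W && Z) && (Z || X))):
            ((W && Z) && (Z || X)): α-rule — add (W && Z), (Z || X).
            (W && Z): α-rule — add W, Z.
            (Z || X): β-rule — branch into Z  //  X.
              branch 2.2.2.1 (add Z):
                ○ open, literals {W=true, X=false, Z=true}.
              branch 2.2.2.2 (add X):
                × closes — contains both X and !X.
6 branches closed, 5 open.
Each open branch fixes some atoms; the unmentioned ones are free. Counting distinct full assignments: branch {W=true, Y=true, Z=false} (X) contributes 2 new; branch {W=true, X=false, Z=false} (Y) contributes 1 new; branch {W=true, X=false, Y=false} (Z) contributes 1 new; branch {X=false, Z=true} (Y, W) contributes 3 new; branch {W=true, X=false, Z=true} (Y) contributes 0 new. Total: 7.

7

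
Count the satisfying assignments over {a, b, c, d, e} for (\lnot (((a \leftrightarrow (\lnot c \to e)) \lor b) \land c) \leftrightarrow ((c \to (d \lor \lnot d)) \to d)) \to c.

Initial set: {((\lnot (((a \leftrightarrow (\lnot c \to e)) \lor b) \land c) \leftrightarrow ((c \to (d \lor \lnot d)) \to d)) \to c)}.
((\lnot (((a \leftrightarrow (\lnot c \to e)) \lor b) \land c) \leftrightarrow ((c \to (d \lor \lnot d)) \to d)) \to c): β-rule — branch into \lnot (\lnot (((a \leftrightarrow (\lnot c \to e)) \lor b) \land c) \leftrightarrow ((c \to (d \lor \lnot d)) \to d))  //  c.
  branch 1 (add \lnot (\lnot (((a \leftrightarrow (\lnot c \to e)) \lor b) \land c) \leftrightarrow ((c \to (d \lor \lnot d)) \to d))):
    \lnot (\lnot (((a \leftrightarrow (\lnot c \to e)) \lor b) \land c) \leftrightarrow ((c \to (d \lor \lnot d)) \to d)): β-rule — branch into \lnot (((a \leftrightarrow (\lnot c \to e)) \lor b) \land c), \lnot ((c \to (d \lor \lnot d)) \to d)  //  \lnot \lnot (((a \leftrightarrow (\lnot c \to e)) \lor b) \land c), ((c \to (d \lor \lnot d)) \to d).
      branch 1.1 (add \lnot (((a \leftrightarrow (\lnot c \to e)) \lor b) \land c), \lnot ((c \to (d \lor \lnot d)) \to d)):
        \lnot ((c \to (d \lor \lnot d)) \to d): α-rule — add (c \to (d \lor \lnot d)), \lnot d.
        \lnot (((a \leftrightarrow (\lnot c \to e)) \lor b) \land c): β-rule — branch into \lnot ((a \leftrightarrow (\lnot c \to e)) \lor b)  //  \lnot c.
          branch 1.1.1 (add \lnot ((a \leftrightarrow (\lnot c \to e)) \lor b)):
            \lnot ((a \leftrightarrow (\lnot c \to e)) \lor b): α-rule — add \lnot (a \leftrightarrow (\lnot c \to e)), \lnot b.
            (c \to (d \lor \lnot d)): β-rule — branch into \lnot c  //  (d \lor \lnot d).
              branch 1.1.1.1 (add \lnot c):
                \lnot (a \leftrightarrow (\lnot c \to e)): β-rule — branch into a, \lnot (\lnot c \to e)  //  \lnot a, (\lnot c \to e).
                  branch 1.1.1.1.1 (add a, \lnot (\lnot c \to e)):
                    \lnot (\lnot c \to e): α-rule — add \lnot c, \lnot e.
                    ○ open, literals {a=true, b=false, c=false, d=false, e=false}.
                  branch 1.1.1.1.2 (add \lnot a, (\lnot c \to e)):
                    (\lnot c \to e): β-rule — branch into \lnot \lnot c  //  e.
                      branch 1.1.1.1.2.1 (add \lnot \lnot c):
                        × closes — contains both c and \lnot c.
                      branch 1.1.1.1.2.2 (add e):
                        ○ open, literals {a=false, b=false, c=false, d=false, e=true}.
              branch 1.1.1.2 (add (d \lor \lnot d)):
                \lnot (a \leftrightarrow (\lnot c \to e)): β-rule — branch into a, \lnot (\lnot c \to e)  //  \lnot a, (\lnot c \to e).
                  branch 1.1.1.2.1 (add a, \lnot (\lnot c \to e)):
                    \lnot (\lnot c \to e): α-rule — add \lnot c, \lnot e.
                    (d \lor \lnot d): β-rule — branch into d  //  \lnot d.
                      branch 1.1.1.2.1.1 (add d):
                        × closes — contains both d and \lnot d.
                      branch 1.1.1.2.1.2 (add \lnot d):
                        ○ open, literals {a=true, b=false, c=false, d=false, e=false}.
                  branch 1.1.1.2.2 (add \lnot a, (\lnot c \to e)):
                    (d \lor \lnot d): β-rule — branch into d  //  \lnot d.
                      branch 1.1.1.2.2.1 (add d):
                        × closes — contains both d and \lnot d.
                      branch 1.1.1.2.2.2 (add \lnot d):
                        (\lnot c \to e): β-rule — branch into \lnot \lnot c  //  e.
                          branch 1.1.1.2.2.2.1 (add \lnot \lnot c):
                            ○ open, literals {a=false, b=false, c=true, d=false}.
                          branch 1.1.1.2.2.2.2 (add e):
                            ○ open, literals {a=false, b=false, d=false, e=true}.
          branch 1.1.2 (add \lnot c):
            (c \to (d \lor \lnot d)): β-rule — branch into \lnot c  //  (d \lor \lnot d).
              branch 1.1.2.1 (add \lnot c):
                ○ open, literals {c=false, d=false}.
              branch 1.1.2.2 (add (d \lor \lnot d)):
                (d \lor \lnot d): β-rule — branch into d  //  \lnot d.
                  branch 1.1.2.2.1 (add d):
                    × closes — contains both d and \lnot d.
                  branch 1.1.2.2.2 (add \lnot d):
                    ○ open, literals {c=false, d=false}.
      branch 1.2 (add \lnot \lnot (((a \leftrightarrow (\lnot c \to e)) \lor b) \land c), ((c \to (d \lor \lnot d)) \to d)):
        \lnot \lnot (((a \leftrightarrow (\lnot c \to e)) \lor b) \land c): α-rule — add ((a \leftrightarrow (\lnot c \to e)) \lor b), c.
        ((c \to (d \lor \lnot d)) \to d): β-rule — branch into \lnot (c \to (d \lor \lnot d))  //  d.
          branch 1.2.1 (add \lnot (c \to (d \lor \lnot d))):
            \lnot (c \to (d \lor \lnot d)): α-rule — add c, \lnot (d \lor \lnot d).
            \lnot (d \lor \lnot d): α-rule — add \lnot d, \lnot \lnot d.
            × closes — contains both d and \lnot d.
          branch 1.2.2 (add d):
            ((a \leftrightarrow (\lnot c \to e)) \lor b): β-rule — branch into (a \leftrightarrow (\lnot c \to e))  //  b.
              branch 1.2.2.1 (add (a \leftrightarrow (\lnot c \to e))):
                (a \leftrightarrow (\lnot c \to e)): β-rule — branch into a, (\lnot c \to e)  //  \lnot a, \lnot (\lnot c \to e).
                  branch 1.2.2.1.1 (add a, (\lnot c \to e)):
                    (\lnot c \to e): β-rule — branch into \lnot \lnot c  //  e.
                      branch 1.2.2.1.1.1 (add \lnot \lnot c):
                        ○ open, literals {a=true, c=true, d=true}.
                      branch 1.2.2.1.1.2 (add e):
                        ○ open, literals {a=true, c=true, d=true, e=true}.
                  branch 1.2.2.1.2 (add \lnot a, \lnot (\lnot c \to e)):
                    \lnot (\lnot c \to e): α-rule — add \lnot c, \lnot e.
                    × closes — contains both c and \lnot c.
              branch 1.2.2.2 (add b):
                ○ open, literals {b=true, c=true, d=true}.
  branch 2 (add c):
    ○ open, literals {c=true}.
6 branches closed, 11 open.
Each open branch fixes some atoms; the unmentioned ones are free. Counting distinct full assignments: branch {a=true, b=false, c=false, d=false, e=false} (none free) contributes 1 new; branch {a=false, b=false, c=false, d=false, e=true} (none free) contributes 1 new; branch {a=true, b=false, c=false, d=false, e=false} (none free) contributes 0 new; branch {a=false, b=false, c=true, d=false} (e) contributes 2 new; branch {a=false, b=false, d=false, e=true} (c) contributes 0 new; branch {c=false, d=false} (a, b, e) contributes 6 new; branch {c=false, d=false} (a, b, e) contributes 0 new; branch {a=true, c=true, d=true} (b, e) contributes 4 new; branch {a=true, c=true, d=true, e=true} (b) contributes 0 new; branch {b=true, c=true, d=true} (a, e) contributes 2 new; branch {c=true} (a, b, d, e) contributes 8 new. Total: 24.

24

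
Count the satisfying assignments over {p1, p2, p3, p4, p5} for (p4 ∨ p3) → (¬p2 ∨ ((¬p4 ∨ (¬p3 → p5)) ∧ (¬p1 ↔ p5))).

25

Initial set: {((p4 ∨ p3) → (¬p2 ∨ ((¬p4 ∨ (¬p3 → p5)) ∧ (¬p1 ↔ p5))))}.
((p4 ∨ p3) → (¬p2 ∨ ((¬p4 ∨ (¬p3 → p5)) ∧ (¬p1 ↔ p5)))): β-rule — branch into ¬(p4 ∨ p3)  //  (¬p2 ∨ ((¬p4 ∨ (¬p3 → p5)) ∧ (¬p1 ↔ p5))).
  branch 1 (add ¬(p4 ∨ p3)):
    ¬(p4 ∨ p3): α-rule — add ¬p4, ¬p3.
    ○ open, literals {p3=F, p4=F}.
  branch 2 (add (¬p2 ∨ ((¬p4 ∨ (¬p3 → p5)) ∧ (¬p1 ↔ p5)))):
    (¬p2 ∨ ((¬p4 ∨ (¬p3 → p5)) ∧ (¬p1 ↔ p5))): β-rule — branch into ¬p2  //  ((¬p4 ∨ (¬p3 → p5)) ∧ (¬p1 ↔ p5)).
      branch 2.1 (add ¬p2):
        ○ open, literals {p2=F}.
      branch 2.2 (add ((¬p4 ∨ (¬p3 → p5)) ∧ (¬p1 ↔ p5))):
        ((¬p4 ∨ (¬p3 → p5)) ∧ (¬p1 ↔ p5)): α-rule — add (¬p4 ∨ (¬p3 → p5)), (¬p1 ↔ p5).
        (¬p4 ∨ (¬p3 → p5)): β-rule — branch into ¬p4  //  (¬p3 → p5).
          branch 2.2.1 (add ¬p4):
            (¬p1 ↔ p5): β-rule — branch into ¬p1, p5  //  ¬¬p1, ¬p5.
              branch 2.2.1.1 (add ¬p1, p5):
                ○ open, literals {p1=F, p4=F, p5=T}.
              branch 2.2.1.2 (add ¬¬p1, ¬p5):
                ○ open, literals {p1=T, p4=F, p5=F}.
          branch 2.2.2 (add (¬p3 → p5)):
            (¬p1 ↔ p5): β-rule — branch into ¬p1, p5  //  ¬¬p1, ¬p5.
              branch 2.2.2.1 (add ¬p1, p5):
                (¬p3 → p5): β-rule — branch into ¬¬p3  //  p5.
                  branch 2.2.2.1.1 (add ¬¬p3):
                    ○ open, literals {p1=F, p3=T, p5=T}.
                  branch 2.2.2.1.2 (add p5):
                    ○ open, literals {p1=F, p5=T}.
              branch 2.2.2.2 (add ¬¬p1, ¬p5):
                (¬p3 → p5): β-rule — branch into ¬¬p3  //  p5.
                  branch 2.2.2.2.1 (add ¬¬p3):
                    ○ open, literals {p1=T, p3=T, p5=F}.
                  branch 2.2.2.2.2 (add p5):
                    × closes — contains both p5 and ¬p5.
1 branch closed, 7 open.
Each open branch fixes some atoms; the unmentioned ones are free. Counting distinct full assignments: branch {p3=F, p4=F} (p1, p2, p5) contributes 8 new; branch {p2=F} (p1, p3, p4, p5) contributes 12 new; branch {p1=F, p4=F, p5=T} (p2, p3) contributes 1 new; branch {p1=T, p4=F, p5=F} (p2, p3) contributes 1 new; branch {p1=F, p3=T, p5=T} (p2, p4) contributes 1 new; branch {p1=F, p5=T} (p2, p3, p4) contributes 1 new; branch {p1=T, p3=T, p5=F} (p2, p4) contributes 1 new. Total: 25.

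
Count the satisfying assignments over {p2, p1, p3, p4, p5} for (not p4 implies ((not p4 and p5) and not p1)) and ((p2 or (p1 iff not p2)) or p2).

14

Initial set: {T ((not p4 implies ((not p4 and p5) and not p1)) and ((p2 or (p1 iff not p2)) or p2))}.
T ((not p4 implies ((not p4 and p5) and not p1)) and ((p2 or (p1 iff not p2)) or p2)): α-rule — add T (not p4 implies ((not p4 and p5) and not p1)), T ((p2 or (p1 iff not p2)) or p2).
T (not p4 implies ((not p4 and p5) and not p1)): β-rule — branch into F not p4  //  T ((not p4 and p5) and not p1).
  branch 1 (add F not p4):
    T ((p2 or (p1 iff not p2)) or p2): β-rule — branch into T (p2 or (p1 iff not p2))  //  T p2.
      branch 1.1 (add T (p2 or (p1 iff not p2))):
        T (p2 or (p1 iff not p2)): β-rule — branch into T p2  //  T (p1 iff not p2).
          branch 1.1.1 (add T p2):
            ○ open, literals {p2=true, p4=true}.
          branch 1.1.2 (add T (p1 iff not p2)):
            T (p1 iff not p2): β-rule — branch into T p1, T not p2  //  F p1, F not p2.
              branch 1.1.2.1 (add T p1, T not p2):
                ○ open, literals {p1=true, p2=false, p4=true}.
              branch 1.1.2.2 (add F p1, F not p2):
                ○ open, literals {p1=false, p2=true, p4=true}.
      branch 1.2 (add T p2):
        ○ open, literals {p2=true, p4=true}.
  branch 2 (add T ((not p4 and p5) and not p1)):
    T ((not p4 and p5) and not p1): α-rule — add T (not p4 and p5), T not p1.
    T (not p4 and p5): α-rule — add T not p4, T p5.
    T ((p2 or (p1 iff not p2)) or p2): β-rule — branch into T (p2 or (p1 iff not p2))  //  T p2.
      branch 2.1 (add T (p2 or (p1 iff not p2))):
        T (p2 or (p1 iff not p2)): β-rule — branch into T p2  //  T (p1 iff not p2).
          branch 2.1.1 (add T p2):
            ○ open, literals {p1=false, p2=true, p4=false, p5=true}.
          branch 2.1.2 (add T (p1 iff not p2)):
            T (p1 iff not p2): β-rule — branch into T p1, T not p2  //  F p1, F not p2.
              branch 2.1.2.1 (add T p1, T not p2):
                × closes — contains both p1 and not p1.
              branch 2.1.2.2 (add F p1, F not p2):
                ○ open, literals {p1=false, p2=true, p4=false, p5=true}.
      branch 2.2 (add T p2):
        ○ open, literals {p1=false, p2=true, p4=false, p5=true}.
1 branch closed, 7 open.
Each open branch fixes some atoms; the unmentioned ones are free. Counting distinct full assignments: branch {p2=true, p4=true} (p1, p3, p5) contributes 8 new; branch {p1=true, p2=false, p4=true} (p3, p5) contributes 4 new; branch {p1=false, p2=true, p4=true} (p3, p5) contributes 0 new; branch {p2=true, p4=true} (p1, p3, p5) contributes 0 new; branch {p1=false, p2=true, p4=false, p5=true} (p3) contributes 2 new; branch {p1=false, p2=true, p4=false, p5=true} (p3) contributes 0 new; branch {p1=false, p2=true, p4=false, p5=true} (p3) contributes 0 new. Total: 14.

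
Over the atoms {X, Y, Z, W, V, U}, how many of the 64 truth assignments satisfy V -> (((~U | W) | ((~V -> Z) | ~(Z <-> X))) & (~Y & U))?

40

Initial set: {T (V -> (((~U | W) | ((~V -> Z) | ~(Z <-> X))) & (~Y & U)))}.
T (V -> (((~U | W) | ((~V -> Z) | ~(Z <-> X))) & (~Y & U))): β-rule — branch into F V  //  T (((~U | W) | ((~V -> Z) | ~(Z <-> X))) & (~Y & U)).
  branch 1 (add F V):
    ○ open, literals {V=F}.
  branch 2 (add T (((~U | W) | ((~V -> Z) | ~(Z <-> X))) & (~Y & U))):
    T (((~U | W) | ((~V -> Z) | ~(Z <-> X))) & (~Y & U)): α-rule — add T ((~U | W) | ((~V -> Z) | ~(Z <-> X))), T (~Y & U).
    T (~Y & U): α-rule — add T ~Y, T U.
    T ((~U | W) | ((~V -> Z) | ~(Z <-> X))): β-rule — branch into T (~U | W)  //  T ((~V -> Z) | ~(Z <-> X)).
      branch 2.1 (add T (~U | W)):
        T (~U | W): β-rule — branch into T ~U  //  T W.
          branch 2.1.1 (add T ~U):
            × closes — contains both U and ~U.
          branch 2.1.2 (add T W):
            ○ open, literals {U=T, W=T, Y=F}.
      branch 2.2 (add T ((~V -> Z) | ~(Z <-> X))):
        T ((~V -> Z) | ~(Z <-> X)): β-rule — branch into T (~V -> Z)  //  T ~(Z <-> X).
          branch 2.2.1 (add T (~V -> Z)):
            T (~V -> Z): β-rule — branch into F ~V  //  T Z.
              branch 2.2.1.1 (add F ~V):
                ○ open, literals {U=T, V=T, Y=F}.
              branch 2.2.1.2 (add T Z):
                ○ open, literals {U=T, Y=F, Z=T}.
          branch 2.2.2 (add T ~(Z <-> X)):
            T ~(Z <-> X): β-rule — branch into T Z, F X  //  F Z, T X.
              branch 2.2.2.1 (add T Z, F X):
                ○ open, literals {U=T, X=F, Y=F, Z=T}.
              branch 2.2.2.2 (add F Z, T X):
                ○ open, literals {U=T, X=T, Y=F, Z=F}.
1 branch closed, 6 open.
Each open branch fixes some atoms; the unmentioned ones are free. Counting distinct full assignments: branch {V=F} (X, Y, Z, W, U) contributes 32 new; branch {U=T, W=T, Y=F} (X, Z, V) contributes 4 new; branch {U=T, V=T, Y=F} (X, Z, W) contributes 4 new; branch {U=T, Y=F, Z=T} (X, W, V) contributes 0 new; branch {U=T, X=F, Y=F, Z=T} (W, V) contributes 0 new; branch {U=T, X=T, Y=F, Z=F} (W, V) contributes 0 new. Total: 40.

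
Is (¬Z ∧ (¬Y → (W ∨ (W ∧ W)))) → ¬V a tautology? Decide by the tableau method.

Not valid

Assume the negation and expand:
Initial set: {F ((¬Z ∧ (¬Y → (W ∨ (W ∧ W)))) → ¬V)}.
F ((¬Z ∧ (¬Y → (W ∨ (W ∧ W)))) → ¬V): α-rule — add T (¬Z ∧ (¬Y → (W ∨ (W ∧ W)))), F ¬V.
T (¬Z ∧ (¬Y → (W ∨ (W ∧ W)))): α-rule — add T ¬Z, T (¬Y → (W ∨ (W ∧ W))).
T (¬Y → (W ∨ (W ∧ W))): β-rule — branch into F ¬Y  //  T (W ∨ (W ∧ W)).
  branch 1 (add F ¬Y):
    ○ open, literals {V=true, Y=true, Z=false}.
  branch 2 (add T (W ∨ (W ∧ W))):
    T (W ∨ (W ∧ W)): β-rule — branch into T W  //  T (W ∧ W).
      branch 2.1 (add T W):
        ○ open, literals {V=true, W=true, Z=false}.
      branch 2.2 (add T (W ∧ W)):
        T (W ∧ W): α-rule — add T W, T W.
        ○ open, literals {V=true, W=true, Z=false}.
0 branches closed, 3 open.
An open branch gives a countermodel: V=true, Y=true, Z=false (unmentioned atoms arbitrary); under it the original formula is false.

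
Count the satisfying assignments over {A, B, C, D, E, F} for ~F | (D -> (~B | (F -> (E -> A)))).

Initial set: {(~F | (D -> (~B | (F -> (E -> A)))))}.
(~F | (D -> (~B | (F -> (E -> A))))): β-rule — branch into ~F  //  (D -> (~B | (F -> (E -> A)))).
  branch 1 (add ~F):
    ○ open, literals {F=0}.
  branch 2 (add (D -> (~B | (F -> (E -> A))))):
    (D -> (~B | (F -> (E -> A)))): β-rule — branch into ~D  //  (~B | (F -> (E -> A))).
      branch 2.1 (add ~D):
        ○ open, literals {D=0}.
      branch 2.2 (add (~B | (F -> (E -> A)))):
        (~B | (F -> (E -> A))): β-rule — branch into ~B  //  (F -> (E -> A)).
          branch 2.2.1 (add ~B):
            ○ open, literals {B=0}.
          branch 2.2.2 (add (F -> (E -> A))):
            (F -> (E -> A)): β-rule — branch into ~F  //  (E -> A).
              branch 2.2.2.1 (add ~F):
                ○ open, literals {F=0}.
              branch 2.2.2.2 (add (E -> A)):
                (E -> A): β-rule — branch into ~E  //  A.
                  branch 2.2.2.2.1 (add ~E):
                    ○ open, literals {E=0}.
                  branch 2.2.2.2.2 (add A):
                    ○ open, literals {A=1}.
0 branches closed, 6 open.
Each open branch fixes some atoms; the unmentioned ones are free. Counting distinct full assignments: branch {F=0} (A, B, C, D, E) contributes 32 new; branch {D=0} (A, B, C, E, F) contributes 16 new; branch {B=0} (A, C, D, E, F) contributes 8 new; branch {F=0} (A, B, C, D, E) contributes 0 new; branch {E=0} (A, B, C, D, F) contributes 4 new; branch {A=1} (B, C, D, E, F) contributes 2 new. Total: 62.

62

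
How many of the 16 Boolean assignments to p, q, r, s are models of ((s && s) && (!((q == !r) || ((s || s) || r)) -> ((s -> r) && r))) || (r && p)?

10

Initial set: {(((s && s) && (!((q == !r) || ((s || s) || r)) -> ((s -> r) && r))) || (r && p))}.
(((s && s) && (!((q == !r) || ((s || s) || r)) -> ((s -> r) && r))) || (r && p)): β-rule — branch into ((s && s) && (!((q == !r) || ((s || s) || r)) -> ((s -> r) && r)))  //  (r && p).
  branch 1 (add ((s && s) && (!((q == !r) || ((s || s) || r)) -> ((s -> r) && r)))):
    ((s && s) && (!((q == !r) || ((s || s) || r)) -> ((s -> r) && r))): α-rule — add (s && s), (!((q == !r) || ((s || s) || r)) -> ((s -> r) && r)).
    (s && s): α-rule — add s, s.
    (!((q == !r) || ((s || s) || r)) -> ((s -> r) && r)): β-rule — branch into !!((q == !r) || ((s || s) || r))  //  ((s -> r) && r).
      branch 1.1 (add !!((q == !r) || ((s || s) || r))):
        !!((q == !r) || ((s || s) || r)): β-rule — branch into (q == !r)  //  ((s || s) || r).
          branch 1.1.1 (add (q == !r)):
            (q == !r): β-rule — branch into q, !r  //  !q, !!r.
              branch 1.1.1.1 (add q, !r):
                ○ open, literals {q=1, r=0, s=1}.
              branch 1.1.1.2 (add !q, !!r):
                ○ open, literals {q=0, r=1, s=1}.
          branch 1.1.2 (add ((s || s) || r)):
            ((s || s) || r): β-rule — branch into (s || s)  //  r.
              branch 1.1.2.1 (add (s || s)):
                (s || s): β-rule — branch into s  //  s.
                  branch 1.1.2.1.1 (add s):
                    ○ open, literals {s=1}.
                  branch 1.1.2.1.2 (add s):
                    ○ open, literals {s=1}.
              branch 1.1.2.2 (add r):
                ○ open, literals {r=1, s=1}.
      branch 1.2 (add ((s -> r) && r)):
        ((s -> r) && r): α-rule — add (s -> r), r.
        (s -> r): β-rule — branch into !s  //  r.
          branch 1.2.1 (add !s):
            × closes — contains both s and !s.
          branch 1.2.2 (add r):
            ○ open, literals {r=1, s=1}.
  branch 2 (add (r && p)):
    (r && p): α-rule — add r, p.
    ○ open, literals {p=1, r=1}.
1 branch closed, 7 open.
Each open branch fixes some atoms; the unmentioned ones are free. Counting distinct full assignments: branch {q=1, r=0, s=1} (p) contributes 2 new; branch {q=0, r=1, s=1} (p) contributes 2 new; branch {s=1} (p, q, r) contributes 4 new; branch {s=1} (p, q, r) contributes 0 new; branch {r=1, s=1} (p, q) contributes 0 new; branch {r=1, s=1} (p, q) contributes 0 new; branch {p=1, r=1} (q, s) contributes 2 new. Total: 10.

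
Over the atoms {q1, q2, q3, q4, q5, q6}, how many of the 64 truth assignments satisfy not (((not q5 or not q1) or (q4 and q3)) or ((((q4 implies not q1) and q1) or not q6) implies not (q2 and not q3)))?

3

Initial set: {not (((not q5 or not q1) or (q4 and q3)) or ((((q4 implies not q1) and q1) or not q6) implies not (q2 and not q3)))}.
not (((not q5 or not q1) or (q4 and q3)) or ((((q4 implies not q1) and q1) or not q6) implies not (q2 and not q3))): α-rule — add not ((not q5 or not q1) or (q4 and q3)), not ((((q4 implies not q1) and q1) or not q6) implies not (q2 and not q3)).
not ((not q5 or not q1) or (q4 and q3)): α-rule — add not (not q5 or not q1), not (q4 and q3).
not ((((q4 implies not q1) and q1) or not q6) implies not (q2 and not q3)): α-rule — add (((q4 implies not q1) and q1) or not q6), not not (q2 and not q3).
not (not q5 or not q1): α-rule — add not not q5, not not q1.
not not (q2 and not q3): α-rule — add q2, not q3.
not (q4 and q3): β-rule — branch into not q4  //  not q3.
  branch 1 (add not q4):
    (((q4 implies not q1) and q1) or not q6): β-rule — branch into ((q4 implies not q1) and q1)  //  not q6.
      branch 1.1 (add ((q4 implies not q1) and q1)):
        ((q4 implies not q1) and q1): α-rule — add (q4 implies not q1), q1.
        (q4 implies not q1): β-rule — branch into not q4  //  not q1.
          branch 1.1.1 (add not q4):
            ○ open, literals {q1=T, q2=T, q3=F, q4=F, q5=T}.
          branch 1.1.2 (add not q1):
            × closes — contains both q1 and not q1.
      branch 1.2 (add not q6):
        ○ open, literals {q1=T, q2=T, q3=F, q4=F, q5=T, q6=F}.
  branch 2 (add not q3):
    (((q4 implies not q1) and q1) or not q6): β-rule — branch into ((q4 implies not q1) and q1)  //  not q6.
      branch 2.1 (add ((q4 implies not q1) and q1)):
        ((q4 implies not q1) and q1): α-rule — add (q4 implies not q1), q1.
        (q4 implies not q1): β-rule — branch into not q4  //  not q1.
          branch 2.1.1 (add not q4):
            ○ open, literals {q1=T, q2=T, q3=F, q4=F, q5=T}.
          branch 2.1.2 (add not q1):
            × closes — contains both q1 and not q1.
      branch 2.2 (add not q6):
        ○ open, literals {q1=T, q2=T, q3=F, q5=T, q6=F}.
2 branches closed, 4 open.
Each open branch fixes some atoms; the unmentioned ones are free. Counting distinct full assignments: branch {q1=T, q2=T, q3=F, q4=F, q5=T} (q6) contributes 2 new; branch {q1=T, q2=T, q3=F, q4=F, q5=T, q6=F} (none free) contributes 0 new; branch {q1=T, q2=T, q3=F, q4=F, q5=T} (q6) contributes 0 new; branch {q1=T, q2=T, q3=F, q5=T, q6=F} (q4) contributes 1 new. Total: 3.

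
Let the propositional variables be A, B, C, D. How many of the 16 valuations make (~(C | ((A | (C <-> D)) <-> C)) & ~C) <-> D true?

6

Initial set: {((~(C | ((A | (C <-> D)) <-> C)) & ~C) <-> D)}.
((~(C | ((A | (C <-> D)) <-> C)) & ~C) <-> D): β-rule — branch into (~(C | ((A | (C <-> D)) <-> C)) & ~C), D  //  ~(~(C | ((A | (C <-> D)) <-> C)) & ~C), ~D.
  branch 1 (add (~(C | ((A | (C <-> D)) <-> C)) & ~C), D):
    (~(C | ((A | (C <-> D)) <-> C)) & ~C): α-rule — add ~(C | ((A | (C <-> D)) <-> C)), ~C.
    ~(C | ((A | (C <-> D)) <-> C)): α-rule — add ~C, ~((A | (C <-> D)) <-> C).
    ~((A | (C <-> D)) <-> C): β-rule — branch into (A | (C <-> D)), ~C  //  ~(A | (C <-> D)), C.
      branch 1.1 (add (A | (C <-> D)), ~C):
        (A | (C <-> D)): β-rule — branch into A  //  (C <-> D).
          branch 1.1.1 (add A):
            ○ open, literals {A=1, C=0, D=1}.
          branch 1.1.2 (add (C <-> D)):
            (C <-> D): β-rule — branch into C, D  //  ~C, ~D.
              branch 1.1.2.1 (add C, D):
                × closes — contains both C and ~C.
              branch 1.1.2.2 (add ~C, ~D):
                × closes — contains both D and ~D.
      branch 1.2 (add ~(A | (C <-> D)), C):
        × closes — contains both C and ~C.
  branch 2 (add ~(~(C | ((A | (C <-> D)) <-> C)) & ~C), ~D):
    ~(~(C | ((A | (C <-> D)) <-> C)) & ~C): β-rule — branch into ~~(C | ((A | (C <-> D)) <-> C))  //  ~~C.
      branch 2.1 (add ~~(C | ((A | (C <-> D)) <-> C))):
        ~~(C | ((A | (C <-> D)) <-> C)): β-rule — branch into C  //  ((A | (C <-> D)) <-> C).
          branch 2.1.1 (add C):
            ○ open, literals {C=1, D=0}.
          branch 2.1.2 (add ((A | (C <-> D)) <-> C)):
            ((A | (C <-> D)) <-> C): β-rule — branch into (A | (C <-> D)), C  //  ~(A | (C <-> D)), ~C.
              branch 2.1.2.1 (add (A | (C <-> D)), C):
                (A | (C <-> D)): β-rule — branch into A  //  (C <-> D).
                  branch 2.1.2.1.1 (add A):
                    ○ open, literals {A=1, C=1, D=0}.
                  branch 2.1.2.1.2 (add (C <-> D)):
                    (C <-> D): β-rule — branch into C, D  //  ~C, ~D.
                      branch 2.1.2.1.2.1 (add C, D):
                        × closes — contains both D and ~D.
                      branch 2.1.2.1.2.2 (add ~C, ~D):
                        × closes — contains both C and ~C.
              branch 2.1.2.2 (add ~(A | (C <-> D)), ~C):
                ~(A | (C <-> D)): α-rule — add ~A, ~(C <-> D).
                ~(C <-> D): β-rule — branch into C, ~D  //  ~C, D.
                  branch 2.1.2.2.1 (add C, ~D):
                    × closes — contains both C and ~C.
                  branch 2.1.2.2.2 (add ~C, D):
                    × closes — contains both D and ~D.
      branch 2.2 (add ~~C):
        ○ open, literals {C=1, D=0}.
7 branches closed, 4 open.
Each open branch fixes some atoms; the unmentioned ones are free. Counting distinct full assignments: branch {A=1, C=0, D=1} (B) contributes 2 new; branch {C=1, D=0} (A, B) contributes 4 new; branch {A=1, C=1, D=0} (B) contributes 0 new; branch {C=1, D=0} (A, B) contributes 0 new. Total: 6.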